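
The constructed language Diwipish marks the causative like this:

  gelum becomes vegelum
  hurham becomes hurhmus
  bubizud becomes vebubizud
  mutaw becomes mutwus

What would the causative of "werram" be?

"werram" has last vowel 'a'. The stems whose last vowel is 'a' (hurham → hurhmus, mutaw → mutwus) delete the last vowel and add -us.
So werram → werrmus.

werrmus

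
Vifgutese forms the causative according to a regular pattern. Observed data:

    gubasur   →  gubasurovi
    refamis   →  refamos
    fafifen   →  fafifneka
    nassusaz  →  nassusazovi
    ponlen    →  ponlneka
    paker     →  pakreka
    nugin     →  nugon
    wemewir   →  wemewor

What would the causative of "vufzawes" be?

wemewir and paker both end in -r yet inflect differently (wemewor, pakreka), so the final letter is not what conditions the rule; the last vowel is.
"vufzawes" has last vowel 'e'. The stems whose last vowel is 'e' (paker → pakreka, fafifen → fafifneka, ponlen → ponlneka) delete the last vowel and add -eka.
The other patterns: stems whose last vowel is 'i' change the last vowel to 'o'; stems whose last vowel is 'a' or 'u' add -ovi.
So vufzawes → vufzawseka.

vufzawseka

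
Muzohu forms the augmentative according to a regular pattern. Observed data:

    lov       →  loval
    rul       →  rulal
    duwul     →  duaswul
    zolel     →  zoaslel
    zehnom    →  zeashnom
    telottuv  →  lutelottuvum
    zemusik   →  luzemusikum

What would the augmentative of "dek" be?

dekal

rul and duwul both end in -l yet inflect differently (rulal, duaswul), so the final letter is not what conditions the rule; the number of vowels is.
"dek" has 1 vowel. The stems with 1 vowel (lov → loval, rul → rulal) add -al.
So dek → dekal.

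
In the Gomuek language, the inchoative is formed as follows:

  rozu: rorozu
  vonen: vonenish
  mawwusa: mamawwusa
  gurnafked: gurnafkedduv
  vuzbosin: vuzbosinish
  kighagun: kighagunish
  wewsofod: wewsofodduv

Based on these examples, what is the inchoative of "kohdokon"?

gurnafked and vonen both have last vowel 'e' yet inflect differently (gurnafkedduv, vonenish), so the last vowel is not what conditions the rule; the final letter is.
"kohdokon" ends in -n. The stems ending in -n (vuzbosin → vuzbosinish, kighagun → kighagunish, vonen → vonenish) add -ish.
So kohdokon → kohdokonish.

kohdokonish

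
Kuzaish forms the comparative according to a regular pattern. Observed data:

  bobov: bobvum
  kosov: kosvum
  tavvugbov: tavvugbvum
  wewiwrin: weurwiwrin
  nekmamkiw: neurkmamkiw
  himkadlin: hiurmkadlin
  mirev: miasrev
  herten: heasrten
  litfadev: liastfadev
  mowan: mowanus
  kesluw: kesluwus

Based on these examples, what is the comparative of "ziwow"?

bobov and mirev both end in -v yet inflect differently (bobvum, miasrev), so the final letter is not what conditions the rule; the last vowel is.
"ziwow" has last vowel 'o'. The stems whose last vowel is 'o' (bobov → bobvum, kosov → kosvum, tavvugbov → tavvugbvum) delete the last vowel and add -um.
The other patterns: stems whose last vowel is 'i' insert -ur- after the first vowel; stems whose last vowel is 'e' insert -as- after the first vowel; stems whose last vowel is 'a' or 'u' add -us.
So ziwow → ziwwum.

ziwwum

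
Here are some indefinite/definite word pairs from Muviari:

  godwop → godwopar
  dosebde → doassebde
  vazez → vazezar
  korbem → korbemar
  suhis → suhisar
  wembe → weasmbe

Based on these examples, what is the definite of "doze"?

doasze

korbem and wembe both have last vowel 'e' yet inflect differently (korbemar, weasmbe), so the last vowel is not what conditions the rule; whether the stem ends in a vowel or a consonant is.
"doze" ends in a vowel. The stems ending in a vowel (wembe → weasmbe, dosebde → doassebde) insert -as- after the first vowel.
The other pattern: stems ending in a consonant add -ar.
So doze → doasze.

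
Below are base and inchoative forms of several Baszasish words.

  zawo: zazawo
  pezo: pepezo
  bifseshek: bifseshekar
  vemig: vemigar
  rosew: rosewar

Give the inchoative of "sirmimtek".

zawo and vemig both have 2 vowels yet inflect differently (zazawo, vemigar), so the number of vowels is not what conditions the rule; whether the stem ends in a vowel or a consonant is.
"sirmimtek" ends in a consonant. The stems ending in a consonant (bifseshek → bifseshekar, vemig → vemigar, rosew → rosewar) add -ar.
The other pattern: stems ending in a vowel repeat the first consonant+vowel as a prefix.
So sirmimtek → sirmimtekar.

sirmimtekar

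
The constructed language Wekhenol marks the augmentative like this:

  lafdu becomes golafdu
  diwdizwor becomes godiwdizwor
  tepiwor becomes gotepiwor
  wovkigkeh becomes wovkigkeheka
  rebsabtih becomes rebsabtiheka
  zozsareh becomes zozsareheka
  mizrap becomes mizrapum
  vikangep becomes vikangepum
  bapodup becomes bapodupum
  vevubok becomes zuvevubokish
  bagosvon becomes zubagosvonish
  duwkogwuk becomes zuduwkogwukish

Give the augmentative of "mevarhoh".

mevarhoheka

wovkigkeh and vikangep both have last vowel 'e' yet inflect differently (wovkigkeheka, vikangepum), so the last vowel is not what conditions the rule; the final letter is.
"mevarhoh" ends in -h. The stems ending in -h (wovkigkeh → wovkigkeheka, rebsabtih → rebsabtiheka, zozsareh → zozsareheka) add -eka.
So mevarhoh → mevarhoheka.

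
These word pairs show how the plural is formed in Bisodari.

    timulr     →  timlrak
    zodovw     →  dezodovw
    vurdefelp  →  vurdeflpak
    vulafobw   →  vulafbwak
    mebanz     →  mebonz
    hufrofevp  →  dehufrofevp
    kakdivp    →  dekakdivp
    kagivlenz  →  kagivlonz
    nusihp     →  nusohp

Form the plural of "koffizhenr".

vurdefelp and kakdivp both end in -p yet inflect differently (vurdeflpak, dekakdivp), so the final letter is not what conditions the rule; the second-to-last letter is.
"koffizhenr" has second-to-last letter 'n'. The stems whose second-to-last letter is 'n' (mebanz → mebonz, kagivlenz → kagivlonz) change the last vowel to 'o'.
The other patterns: stems whose second-to-last letter is 'b' or 'l' delete the last vowel and add -ak; stems whose second-to-last letter is 'v' add the prefix de-.
So koffizhenr → koffizhonr.

koffizhonr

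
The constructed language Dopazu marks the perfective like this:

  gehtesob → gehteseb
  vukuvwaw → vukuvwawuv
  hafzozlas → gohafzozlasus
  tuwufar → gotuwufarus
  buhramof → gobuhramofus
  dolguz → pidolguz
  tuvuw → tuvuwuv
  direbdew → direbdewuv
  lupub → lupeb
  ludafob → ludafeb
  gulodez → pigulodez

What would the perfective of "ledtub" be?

ledteb

"ledtub" ends in -b. The stems ending in -b (gehtesob → gehteseb, ludafob → ludafeb, lupub → lupeb) change the last vowel to 'e'.
The other patterns: stems ending in -z add the prefix pi-; stems ending in -w add -uv; stems ending in -f, -r or -s add go- … -us around the stem.
So ledtub → ledteb.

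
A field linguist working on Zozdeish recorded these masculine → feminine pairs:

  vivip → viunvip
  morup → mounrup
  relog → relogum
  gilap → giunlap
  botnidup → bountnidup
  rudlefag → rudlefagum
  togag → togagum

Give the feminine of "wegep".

weungep

togag and gilap both have last vowel 'a' yet inflect differently (togagum, giunlap), so the last vowel is not what conditions the rule; the final letter is.
"wegep" ends in -p. The stems ending in -p (gilap → giunlap, vivip → viunvip, botnidup → bountnidup) insert -un- after the first vowel.
The other pattern: stems ending in -g add -um.
So wegep → weungep.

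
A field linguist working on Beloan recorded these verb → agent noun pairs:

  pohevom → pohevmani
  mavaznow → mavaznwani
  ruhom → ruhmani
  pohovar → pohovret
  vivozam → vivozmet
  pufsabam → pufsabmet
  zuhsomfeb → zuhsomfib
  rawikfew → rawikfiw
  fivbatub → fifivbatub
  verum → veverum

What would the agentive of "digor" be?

digrani

"digor" has last vowel 'o'. The stems whose last vowel is 'o' (pohevom → pohevmani, mavaznow → mavaznwani, ruhom → ruhmani) delete the last vowel and add -ani.
The other patterns: stems whose last vowel is 'a' delete the last vowel and add -et; stems whose last vowel is 'e' change the last vowel to 'i'; stems whose last vowel is 'u' repeat the first consonant+vowel as a prefix.
So digor → digrani.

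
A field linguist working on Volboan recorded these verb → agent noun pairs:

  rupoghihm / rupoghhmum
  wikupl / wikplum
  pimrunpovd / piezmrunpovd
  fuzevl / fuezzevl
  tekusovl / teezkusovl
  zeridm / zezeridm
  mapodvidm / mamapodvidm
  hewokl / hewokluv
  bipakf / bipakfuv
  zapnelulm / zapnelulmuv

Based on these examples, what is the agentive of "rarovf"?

raezrovf

wikupl and fuzevl both end in -l yet inflect differently (wikplum, fuezzevl), so the final letter is not what conditions the rule; the second-to-last letter is.
"rarovf" has second-to-last letter 'v'. The stems whose second-to-last letter is 'v' (pimrunpovd → piezmrunpovd, fuzevl → fuezzevl, tekusovl → teezkusovl) insert -ez- after the first vowel.
The other patterns: stems whose second-to-last letter is 'h' or 'p' delete the last vowel and add -um; stems whose second-to-last letter is 'd' repeat the first consonant+vowel as a prefix; stems whose second-to-last letter is 'k' or 'l' add -uv.
So rarovf → raezrovf.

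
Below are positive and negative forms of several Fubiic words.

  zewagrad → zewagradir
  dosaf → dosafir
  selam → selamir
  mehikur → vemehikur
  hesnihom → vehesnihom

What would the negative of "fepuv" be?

selam and hesnihom both end in -m yet inflect differently (selamir, vehesnihom), so the final letter is not what conditions the rule; the last vowel is.
"fepuv" has last vowel 'u'. The one such stem in the data (mehikur → vemehikur) adds the prefix ve-, so the same rule applies.
So fepuv → vefepuv.

vefepuv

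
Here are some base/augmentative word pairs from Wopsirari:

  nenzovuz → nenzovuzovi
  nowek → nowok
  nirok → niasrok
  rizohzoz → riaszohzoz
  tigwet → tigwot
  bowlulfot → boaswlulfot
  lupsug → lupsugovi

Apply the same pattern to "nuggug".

nenzovuz and rizohzoz both end in -z yet inflect differently (nenzovuzovi, riaszohzoz), so the final letter is not what conditions the rule; the last vowel is.
"nuggug" has last vowel 'u'. The stems whose last vowel is 'u' (lupsug → lupsugovi, nenzovuz → nenzovuzovi) add -ovi.
So nuggug → nuggugovi.

nuggugovi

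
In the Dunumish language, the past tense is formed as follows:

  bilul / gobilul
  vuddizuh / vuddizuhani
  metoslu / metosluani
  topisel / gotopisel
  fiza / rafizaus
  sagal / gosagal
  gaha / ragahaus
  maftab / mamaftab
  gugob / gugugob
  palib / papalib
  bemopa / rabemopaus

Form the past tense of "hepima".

rahepimaus

"hepima" ends in -a. The stems ending in -a (bemopa → rabemopaus, fiza → rafizaus, gaha → ragahaus) add ra- … -us around the stem.
The other patterns: stems ending in -l add the prefix go-; stems ending in -b repeat the first consonant+vowel as a prefix; stems ending in -h or -u add -ani.
So hepima → rahepimaus.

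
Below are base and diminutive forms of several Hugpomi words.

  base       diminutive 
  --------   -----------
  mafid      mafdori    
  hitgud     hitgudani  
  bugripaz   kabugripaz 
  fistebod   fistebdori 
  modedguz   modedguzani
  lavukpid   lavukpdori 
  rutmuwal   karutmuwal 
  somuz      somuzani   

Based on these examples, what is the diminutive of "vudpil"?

somuz and bugripaz both end in -z yet inflect differently (somuzani, kabugripaz), so the final letter is not what conditions the rule; the last vowel is.
"vudpil" has last vowel 'i'. The stems whose last vowel is 'i' (mafid → mafdori, lavukpid → lavukpdori) delete the last vowel and add -ori.
So vudpil → vudplori.

vudplori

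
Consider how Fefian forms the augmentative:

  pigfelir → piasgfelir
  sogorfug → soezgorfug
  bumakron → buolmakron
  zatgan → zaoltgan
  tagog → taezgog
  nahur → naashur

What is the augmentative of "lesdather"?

nahur and sogorfug both have last vowel 'u' yet inflect differently (naashur, soezgorfug), so the last vowel is not what conditions the rule; the final letter is.
"lesdather" ends in -r. The stems ending in -r (pigfelir → piasgfelir, nahur → naashur) insert -as- after the first vowel.
So lesdather → leassdather.

leassdather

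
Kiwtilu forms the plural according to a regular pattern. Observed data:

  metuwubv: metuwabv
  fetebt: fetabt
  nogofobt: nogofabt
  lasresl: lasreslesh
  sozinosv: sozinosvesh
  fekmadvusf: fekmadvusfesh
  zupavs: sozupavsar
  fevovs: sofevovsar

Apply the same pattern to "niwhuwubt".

niwhuwabt

metuwubv and sozinosv both end in -v yet inflect differently (metuwabv, sozinosvesh), so the final letter is not what conditions the rule; the second-to-last letter is.
"niwhuwubt" has second-to-last letter 'b'. The stems whose second-to-last letter is 'b' (metuwubv → metuwabv, fetebt → fetabt, nogofobt → nogofabt) change the last vowel to 'a'.
The other patterns: stems whose second-to-last letter is 's' add -esh; stems whose second-to-last letter is 'v' add so- … -ar around the stem.
So niwhuwubt → niwhuwabt.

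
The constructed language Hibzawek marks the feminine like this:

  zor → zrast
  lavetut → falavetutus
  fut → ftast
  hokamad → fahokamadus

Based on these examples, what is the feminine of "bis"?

bsast

lavetut and fut both end in -t yet inflect differently (falavetutus, ftast), so the final letter is not what conditions the rule; the number of vowels is.
"bis" has 1 vowel. The stems with 1 vowel (zor → zrast, fut → ftast) delete the last vowel and add -ast.
So bis → bsast.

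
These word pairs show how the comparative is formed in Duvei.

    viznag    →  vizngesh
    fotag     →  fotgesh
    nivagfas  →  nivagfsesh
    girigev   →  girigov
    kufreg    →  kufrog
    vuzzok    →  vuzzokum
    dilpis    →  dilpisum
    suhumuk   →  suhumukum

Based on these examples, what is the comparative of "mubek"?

mubok

"mubek" has last vowel 'e'. The stems whose last vowel is 'e' (girigev → girigov, kufreg → kufrog) change the last vowel to 'o'.
So mubek → mubok.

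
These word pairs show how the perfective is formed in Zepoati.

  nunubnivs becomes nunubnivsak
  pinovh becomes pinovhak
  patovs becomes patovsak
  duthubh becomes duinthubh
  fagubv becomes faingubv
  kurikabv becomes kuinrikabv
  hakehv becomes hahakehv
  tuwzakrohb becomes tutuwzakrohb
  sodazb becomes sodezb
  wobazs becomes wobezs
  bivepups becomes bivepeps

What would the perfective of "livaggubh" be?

liinvaggubh

pinovh and duthubh both end in -h yet inflect differently (pinovhak, duinthubh), so the final letter is not what conditions the rule; the second-to-last letter is.
"livaggubh" has second-to-last letter 'b'. The stems whose second-to-last letter is 'b' (duthubh → duinthubh, fagubv → faingubv, kurikabv → kuinrikabv) insert -in- after the first vowel.
So livaggubh → liinvaggubh.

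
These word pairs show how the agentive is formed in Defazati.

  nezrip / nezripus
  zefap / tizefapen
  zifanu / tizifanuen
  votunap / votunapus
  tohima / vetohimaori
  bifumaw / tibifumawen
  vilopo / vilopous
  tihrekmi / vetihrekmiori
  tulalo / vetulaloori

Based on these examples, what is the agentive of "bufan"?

vilopo and tulalo both end in -o yet inflect differently (vilopous, vetulaloori), so the final letter is not what conditions the rule; the first letter is.
"bufan" begins with b-. The one such stem in the data (bifumaw → tibifumawen) adds ti- … -en around the stem, so the same rule applies.
The other patterns: stems beginning with n- or v- add -us; stems beginning with t- add ve- … -ori around the stem.
So bufan → tibufanen.

tibufanen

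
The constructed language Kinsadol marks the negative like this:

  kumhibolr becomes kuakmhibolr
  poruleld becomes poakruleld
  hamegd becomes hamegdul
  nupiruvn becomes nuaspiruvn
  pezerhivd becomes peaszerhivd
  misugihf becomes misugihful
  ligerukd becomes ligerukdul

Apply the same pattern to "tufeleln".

pezerhivd and poruleld both end in -d yet inflect differently (peaszerhivd, poakruleld), so the final letter is not what conditions the rule; the second-to-last letter is.
"tufeleln" has second-to-last letter 'l'. The stems whose second-to-last letter is 'l' (kumhibolr → kuakmhibolr, poruleld → poakruleld) insert -ak- after the first vowel.
The other patterns: stems whose second-to-last letter is 'v' insert -as- after the first vowel; stems whose second-to-last letter is 'g', 'h' or 'k' add -ul.
So tufeleln → tuakfeleln.

tuakfeleln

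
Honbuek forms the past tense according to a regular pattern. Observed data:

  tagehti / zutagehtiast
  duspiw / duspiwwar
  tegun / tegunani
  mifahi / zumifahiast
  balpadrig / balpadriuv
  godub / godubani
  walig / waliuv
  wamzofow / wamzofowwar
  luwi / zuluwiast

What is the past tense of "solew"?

solewwar

mifahi and duspiw both have last vowel 'i' yet inflect differently (zumifahiast, duspiwwar), so the last vowel is not what conditions the rule; the final letter is.
"solew" ends in -w. The stems ending in -w (duspiw → duspiwwar, wamzofow → wamzofowwar) double the final consonant and add -ar.
The other patterns: stems ending in -i add zu- … -ast around the stem; stems ending in -g drop the final letter and add -uv; stems ending in -b or -n add -ani.
So solew → solewwar.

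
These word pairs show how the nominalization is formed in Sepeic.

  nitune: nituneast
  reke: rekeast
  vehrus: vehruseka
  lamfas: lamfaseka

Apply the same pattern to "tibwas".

tibwaseka

reke and vehrus both have 2 vowels yet inflect differently (rekeast, vehruseka), so the number of vowels is not what conditions the rule; the final letter is.
"tibwas" ends in -s. The stems ending in -s (vehrus → vehruseka, lamfas → lamfaseka) add -eka.
The other pattern: stems ending in -e add -ast.
So tibwas → tibwaseka.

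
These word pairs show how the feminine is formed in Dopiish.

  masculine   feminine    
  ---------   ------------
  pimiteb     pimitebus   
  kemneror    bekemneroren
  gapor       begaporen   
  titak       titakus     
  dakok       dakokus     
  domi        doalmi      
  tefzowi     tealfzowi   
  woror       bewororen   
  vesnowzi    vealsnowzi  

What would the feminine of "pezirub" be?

pezirubus

kemneror and dakok both have last vowel 'o' yet inflect differently (bekemneroren, dakokus), so the last vowel is not what conditions the rule; the final letter is.
"pezirub" ends in -b. The one such stem in the data (pimiteb → pimitebus) adds -us, so the same rule applies.
The other patterns: stems ending in -i insert -al- after the first vowel; stems ending in -r add be- … -en around the stem.
So pezirub → pezirubus.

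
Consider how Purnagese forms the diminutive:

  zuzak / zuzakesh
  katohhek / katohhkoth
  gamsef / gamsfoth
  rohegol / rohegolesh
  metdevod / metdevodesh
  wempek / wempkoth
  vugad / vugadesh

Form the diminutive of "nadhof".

wempek and zuzak both end in -k yet inflect differently (wempkoth, zuzakesh), so the final letter is not what conditions the rule; the last vowel is.
"nadhof" has last vowel 'o'. The stems whose last vowel is 'o' (rohegol → rohegolesh, metdevod → metdevodesh) add -esh.
The other pattern: stems whose last vowel is 'e' delete the last vowel and add -oth.
So nadhof → nadhofesh.

nadhofesh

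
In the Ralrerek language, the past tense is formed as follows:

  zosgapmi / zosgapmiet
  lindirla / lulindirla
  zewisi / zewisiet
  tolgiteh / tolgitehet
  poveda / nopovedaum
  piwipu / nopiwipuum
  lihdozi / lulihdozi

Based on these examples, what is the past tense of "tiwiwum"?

tiwiwumet

poveda and lindirla both end in -a yet inflect differently (nopovedaum, lulindirla), so the final letter is not what conditions the rule; the first letter is.
"tiwiwum" begins with t-. The one such stem in the data (tolgiteh → tolgitehet) adds -et, so the same rule applies.
The other patterns: stems beginning with p- add no- … -um around the stem; stems beginning with l- add the prefix lu-.
So tiwiwum → tiwiwumet.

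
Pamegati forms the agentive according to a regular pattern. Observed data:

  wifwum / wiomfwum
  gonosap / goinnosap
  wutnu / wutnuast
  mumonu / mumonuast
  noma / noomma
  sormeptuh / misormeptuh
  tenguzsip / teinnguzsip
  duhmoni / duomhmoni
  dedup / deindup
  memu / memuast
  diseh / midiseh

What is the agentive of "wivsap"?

wiinvsap

"wivsap" ends in -p. The stems ending in -p (tenguzsip → teinnguzsip, gonosap → goinnosap, dedup → deindup) insert -in- after the first vowel.
So wivsap → wiinvsap.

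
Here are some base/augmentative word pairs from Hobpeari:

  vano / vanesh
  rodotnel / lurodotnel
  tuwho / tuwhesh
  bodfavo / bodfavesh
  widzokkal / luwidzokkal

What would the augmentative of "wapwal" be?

luwapwal

bodfavo and widzokkal both have 3 vowels yet inflect differently (bodfavesh, luwidzokkal), so the number of vowels is not what conditions the rule; the final letter is.
"wapwal" ends in -l. The stems ending in -l (widzokkal → luwidzokkal, rodotnel → lurodotnel) add the prefix lu-.
The other pattern: stems ending in -o drop the final letter and add -esh.
So wapwal → luwapwal.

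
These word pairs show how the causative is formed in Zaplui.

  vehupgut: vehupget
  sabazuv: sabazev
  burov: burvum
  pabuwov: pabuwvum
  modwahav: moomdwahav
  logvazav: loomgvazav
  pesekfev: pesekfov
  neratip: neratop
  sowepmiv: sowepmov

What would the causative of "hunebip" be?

hunebop

sabazuv and burov both end in -v yet inflect differently (sabazev, burvum), so the final letter is not what conditions the rule; the last vowel is.
"hunebip" has last vowel 'i'. The stems whose last vowel is 'i' (neratip → neratop, sowepmiv → sowepmov) change the last vowel to 'o'.
The other patterns: stems whose last vowel is 'u' change the last vowel to 'e'; stems whose last vowel is 'o' delete the last vowel and add -um; stems whose last vowel is 'a' insert -om- after the first vowel.
So hunebip → hunebop.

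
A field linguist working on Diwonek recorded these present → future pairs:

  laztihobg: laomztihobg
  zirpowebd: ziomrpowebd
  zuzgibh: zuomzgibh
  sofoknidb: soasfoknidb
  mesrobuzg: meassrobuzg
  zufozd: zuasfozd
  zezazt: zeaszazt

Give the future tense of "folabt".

foomlabt

laztihobg and mesrobuzg both end in -g yet inflect differently (laomztihobg, meassrobuzg), so the final letter is not what conditions the rule; the second-to-last letter is.
"folabt" has second-to-last letter 'b'. The stems whose second-to-last letter is 'b' (laztihobg → laomztihobg, zirpowebd → ziomrpowebd, zuzgibh → zuomzgibh) insert -om- after the first vowel.
The other pattern: stems whose second-to-last letter is 'd' or 'z' insert -as- after the first vowel.
So folabt → foomlabt.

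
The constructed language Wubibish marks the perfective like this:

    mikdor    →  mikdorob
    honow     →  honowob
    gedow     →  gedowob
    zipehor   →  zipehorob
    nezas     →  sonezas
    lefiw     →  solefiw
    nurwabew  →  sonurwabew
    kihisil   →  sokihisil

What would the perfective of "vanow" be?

vanowob

"vanow" has last vowel 'o'. The stems whose last vowel is 'o' (mikdor → mikdorob, honow → honowob, gedow → gedowob) add -ob.
So vanow → vanowob.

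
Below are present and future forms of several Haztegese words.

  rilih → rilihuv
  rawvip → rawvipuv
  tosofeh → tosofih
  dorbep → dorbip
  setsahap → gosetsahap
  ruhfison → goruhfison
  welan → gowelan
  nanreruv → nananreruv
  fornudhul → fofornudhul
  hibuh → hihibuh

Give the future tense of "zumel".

zumil

"zumel" has last vowel 'e'. The stems whose last vowel is 'e' (tosofeh → tosofih, dorbep → dorbip) change the last vowel to 'i'.
So zumel → zumil.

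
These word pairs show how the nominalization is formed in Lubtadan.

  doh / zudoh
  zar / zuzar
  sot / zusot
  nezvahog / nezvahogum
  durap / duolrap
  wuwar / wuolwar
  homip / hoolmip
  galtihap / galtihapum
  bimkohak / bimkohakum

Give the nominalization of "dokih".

doolkih

zar and wuwar both end in -r yet inflect differently (zuzar, wuolwar), so the final letter is not what conditions the rule; the number of vowels is.
"dokih" has 2 vowels. The stems with 2 vowels (wuwar → wuolwar, durap → duolrap, homip → hoolmip) insert -ol- after the first vowel.
The other patterns: stems with 1 vowel add the prefix zu-; stems with 3 vowels add -um.
So dokih → doolkih.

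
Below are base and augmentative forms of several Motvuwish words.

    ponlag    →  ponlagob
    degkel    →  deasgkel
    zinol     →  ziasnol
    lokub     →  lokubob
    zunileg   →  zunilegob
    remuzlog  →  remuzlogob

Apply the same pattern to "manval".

"manval" ends in -l. The stems ending in -l (zinol → ziasnol, degkel → deasgkel) insert -as- after the first vowel.
So manval → maasnval.

maasnval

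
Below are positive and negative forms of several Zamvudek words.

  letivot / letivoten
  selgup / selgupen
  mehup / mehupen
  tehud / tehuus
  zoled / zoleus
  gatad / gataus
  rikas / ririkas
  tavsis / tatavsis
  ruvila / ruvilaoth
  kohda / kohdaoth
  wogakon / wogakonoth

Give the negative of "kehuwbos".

kekehuwbos

selgup and tehud both have last vowel 'u' yet inflect differently (selgupen, tehuus), so the last vowel is not what conditions the rule; the final letter is.
"kehuwbos" ends in -s. The stems ending in -s (rikas → ririkas, tavsis → tatavsis) repeat the first consonant+vowel as a prefix.
The other patterns: stems ending in -p or -t add -en; stems ending in -d drop the final letter and add -us; stems ending in -a or -n add -oth.
So kehuwbos → kekehuwbos.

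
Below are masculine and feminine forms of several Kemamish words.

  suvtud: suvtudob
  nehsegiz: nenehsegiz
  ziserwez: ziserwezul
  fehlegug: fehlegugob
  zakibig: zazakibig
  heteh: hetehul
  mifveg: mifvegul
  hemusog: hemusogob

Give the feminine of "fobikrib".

"fobikrib" has last vowel 'i'. The stems whose last vowel is 'i' (nehsegiz → nenehsegiz, zakibig → zazakibig) repeat the first consonant+vowel as a prefix.
The other patterns: stems whose last vowel is 'e' add -ul; stems whose last vowel is 'o' or 'u' add -ob.
So fobikrib → fofobikrib.

fofobikrib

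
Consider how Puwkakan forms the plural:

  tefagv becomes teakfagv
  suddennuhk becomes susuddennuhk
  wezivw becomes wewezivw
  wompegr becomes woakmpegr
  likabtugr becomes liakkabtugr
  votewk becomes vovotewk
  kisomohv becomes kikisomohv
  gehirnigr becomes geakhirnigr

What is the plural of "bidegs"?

"bidegs" has second-to-last letter 'g'. The stems whose second-to-last letter is 'g' (gehirnigr → geakhirnigr, tefagv → teakfagv, likabtugr → liakkabtugr) insert -ak- after the first vowel.
The other pattern: stems whose second-to-last letter is 'h', 'v' or 'w' repeat the first consonant+vowel as a prefix.
So bidegs → biakdegs.

biakdegs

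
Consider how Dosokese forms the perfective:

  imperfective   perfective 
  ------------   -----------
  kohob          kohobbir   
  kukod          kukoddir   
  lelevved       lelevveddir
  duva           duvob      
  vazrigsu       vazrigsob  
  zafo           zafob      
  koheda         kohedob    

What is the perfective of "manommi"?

kohob and zafo both have last vowel 'o' yet inflect differently (kohobbir, zafob), so the last vowel is not what conditions the rule; whether the stem ends in a vowel or a consonant is.
"manommi" ends in a vowel. The stems ending in a vowel (duva → duvob, vazrigsu → vazrigsob, zafo → zafob) drop the final letter and add -ob.
So manommi → manommob.

manommob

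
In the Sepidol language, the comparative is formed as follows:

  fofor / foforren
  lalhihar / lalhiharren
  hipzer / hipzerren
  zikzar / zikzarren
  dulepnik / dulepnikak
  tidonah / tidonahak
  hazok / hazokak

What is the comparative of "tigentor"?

lalhihar and tidonah both have last vowel 'a' yet inflect differently (lalhiharren, tidonahak), so the last vowel is not what conditions the rule; the final letter is.
"tigentor" ends in -r. The stems ending in -r (fofor → foforren, lalhihar → lalhiharren, hipzer → hipzerren) double the final consonant and add -en.
So tigentor → tigentorren.

tigentorren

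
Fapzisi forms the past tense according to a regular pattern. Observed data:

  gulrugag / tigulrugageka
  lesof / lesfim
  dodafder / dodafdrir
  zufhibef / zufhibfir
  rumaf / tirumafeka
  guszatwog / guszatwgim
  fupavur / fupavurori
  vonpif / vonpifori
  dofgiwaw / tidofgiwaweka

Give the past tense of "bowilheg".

"bowilheg" has last vowel 'e'. The stems whose last vowel is 'e' (dodafder → dodafdrir, zufhibef → zufhibfir) delete the last vowel and add -ir.
The other patterns: stems whose last vowel is 'o' delete the last vowel and add -im; stems whose last vowel is 'i' or 'u' add -ori; stems whose last vowel is 'a' add ti- … -eka around the stem.
So bowilheg → bowilhgir.

bowilhgir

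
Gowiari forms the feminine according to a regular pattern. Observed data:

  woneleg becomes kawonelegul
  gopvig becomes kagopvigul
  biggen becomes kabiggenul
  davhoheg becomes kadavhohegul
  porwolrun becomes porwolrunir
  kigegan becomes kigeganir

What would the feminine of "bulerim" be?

biggen and porwolrun both end in -n yet inflect differently (kabiggenul, porwolrunir), so the final letter is not what conditions the rule; the last vowel is.
"bulerim" has last vowel 'i'. The one such stem in the data (gopvig → kagopvigul) adds ka- … -ul around the stem, so the same rule applies.
The other pattern: stems whose last vowel is 'a' or 'u' add -ir.
So bulerim → kabulerimul.

kabulerimul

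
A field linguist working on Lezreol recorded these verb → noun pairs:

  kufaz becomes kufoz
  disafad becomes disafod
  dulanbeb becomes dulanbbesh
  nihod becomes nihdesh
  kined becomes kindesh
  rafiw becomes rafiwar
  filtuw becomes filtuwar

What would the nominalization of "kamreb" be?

kamrbesh

disafad and nihod both end in -d yet inflect differently (disafod, nihdesh), so the final letter is not what conditions the rule; the last vowel is.
"kamreb" has last vowel 'e'. The stems whose last vowel is 'e' (dulanbeb → dulanbbesh, kined → kindesh) delete the last vowel and add -esh.
The other patterns: stems whose last vowel is 'a' change the last vowel to 'o'; stems whose last vowel is 'i' or 'u' add -ar.
So kamreb → kamrbesh.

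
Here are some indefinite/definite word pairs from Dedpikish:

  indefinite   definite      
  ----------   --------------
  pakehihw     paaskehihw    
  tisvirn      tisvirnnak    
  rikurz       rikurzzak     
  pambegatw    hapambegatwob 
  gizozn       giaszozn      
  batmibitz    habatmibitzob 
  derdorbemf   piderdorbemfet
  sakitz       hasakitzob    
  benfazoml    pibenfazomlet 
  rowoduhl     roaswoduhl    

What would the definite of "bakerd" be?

rikurz and sakitz both end in -z yet inflect differently (rikurzzak, hasakitzob), so the final letter is not what conditions the rule; the second-to-last letter is.
"bakerd" has second-to-last letter 'r'. The stems whose second-to-last letter is 'r' (rikurz → rikurzzak, tisvirn → tisvirnnak) double the final consonant and add -ak.
The other patterns: stems whose second-to-last letter is 'm' add pi- … -et around the stem; stems whose second-to-last letter is 't' add ha- … -ob around the stem; stems whose second-to-last letter is 'h' or 'z' insert -as- after the first vowel.
So bakerd → bakerddak.

bakerddak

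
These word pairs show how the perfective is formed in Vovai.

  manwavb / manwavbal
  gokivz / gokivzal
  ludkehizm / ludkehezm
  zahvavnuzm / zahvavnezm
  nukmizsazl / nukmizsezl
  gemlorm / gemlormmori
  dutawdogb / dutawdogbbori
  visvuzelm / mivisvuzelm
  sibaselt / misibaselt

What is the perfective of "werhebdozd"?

ludkehizm and gemlorm both end in -m yet inflect differently (ludkehezm, gemlormmori), so the final letter is not what conditions the rule; the second-to-last letter is.
"werhebdozd" has second-to-last letter 'z'. The stems whose second-to-last letter is 'z' (ludkehizm → ludkehezm, zahvavnuzm → zahvavnezm, nukmizsazl → nukmizsezl) change the last vowel to 'e'.
The other patterns: stems whose second-to-last letter is 'v' add -al; stems whose second-to-last letter is 'g' or 'r' double the final consonant and add -ori; stems whose second-to-last letter is 'l' add the prefix mi-.
So werhebdozd → werhebdezd.

werhebdezd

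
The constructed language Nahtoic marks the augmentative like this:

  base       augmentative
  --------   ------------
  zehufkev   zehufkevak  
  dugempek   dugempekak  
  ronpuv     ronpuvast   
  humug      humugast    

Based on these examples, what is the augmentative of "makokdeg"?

ronpuv and zehufkev both end in -v yet inflect differently (ronpuvast, zehufkevak), so the final letter is not what conditions the rule; the last vowel is.
"makokdeg" has last vowel 'e'. The stems whose last vowel is 'e' (zehufkev → zehufkevak, dugempek → dugempekak) add -ak.
The other pattern: stems whose last vowel is 'u' add -ast.
So makokdeg → makokdegak.

makokdegak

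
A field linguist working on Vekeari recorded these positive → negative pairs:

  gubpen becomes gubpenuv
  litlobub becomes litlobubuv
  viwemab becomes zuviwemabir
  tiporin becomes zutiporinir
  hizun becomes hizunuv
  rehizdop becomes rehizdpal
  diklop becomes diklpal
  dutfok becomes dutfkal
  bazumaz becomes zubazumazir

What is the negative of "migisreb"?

migisrebuv

litlobub and viwemab both end in -b yet inflect differently (litlobubuv, zuviwemabir), so the final letter is not what conditions the rule; the last vowel is.
"migisreb" has last vowel 'e'. The one such stem in the data (gubpen → gubpenuv) adds -uv, so the same rule applies.
The other patterns: stems whose last vowel is 'o' delete the last vowel and add -al; stems whose last vowel is 'a' or 'i' add zu- … -ir around the stem.
So migisreb → migisrebuv.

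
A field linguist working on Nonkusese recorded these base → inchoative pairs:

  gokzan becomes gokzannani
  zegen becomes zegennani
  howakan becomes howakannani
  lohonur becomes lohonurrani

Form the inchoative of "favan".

Every pair shown (gokzan → gokzannani, zegen → zegennani, howakan → howakannani, …) follows the same rule: double the final consonant and add -ani.
So favan → favannani.

favannani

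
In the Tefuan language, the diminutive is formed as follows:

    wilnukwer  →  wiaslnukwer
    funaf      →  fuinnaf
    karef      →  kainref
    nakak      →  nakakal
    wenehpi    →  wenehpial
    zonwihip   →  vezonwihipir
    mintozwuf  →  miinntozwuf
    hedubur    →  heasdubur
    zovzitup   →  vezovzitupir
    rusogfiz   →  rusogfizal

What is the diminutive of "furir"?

hedubur and mintozwuf both have last vowel 'u' yet inflect differently (heasdubur, miinntozwuf), so the last vowel is not what conditions the rule; the final letter is.
"furir" ends in -r. The stems ending in -r (hedubur → heasdubur, wilnukwer → wiaslnukwer) insert -as- after the first vowel.
The other patterns: stems ending in -f insert -in- after the first vowel; stems ending in -p add ve- … -ir around the stem; stems ending in -i, -k or -z add -al.
So furir → fuasrir.

fuasrir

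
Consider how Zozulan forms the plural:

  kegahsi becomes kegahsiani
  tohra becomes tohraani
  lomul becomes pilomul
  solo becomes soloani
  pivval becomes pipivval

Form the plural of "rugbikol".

tohra and pivval both have last vowel 'a' yet inflect differently (tohraani, pipivval), so the last vowel is not what conditions the rule; whether the stem ends in a vowel or a consonant is.
"rugbikol" ends in a consonant. The stems ending in a consonant (lomul → pilomul, pivval → pipivval) add the prefix pi-.
The other pattern: stems ending in a vowel add -ani.
So rugbikol → pirugbikol.

pirugbikol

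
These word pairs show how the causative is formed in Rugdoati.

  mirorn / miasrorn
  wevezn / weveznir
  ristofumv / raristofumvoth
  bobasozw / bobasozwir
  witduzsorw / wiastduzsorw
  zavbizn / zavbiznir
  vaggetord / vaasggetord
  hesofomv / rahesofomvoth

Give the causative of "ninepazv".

bobasozw and witduzsorw both end in -w yet inflect differently (bobasozwir, wiastduzsorw), so the final letter is not what conditions the rule; the second-to-last letter is.
"ninepazv" has second-to-last letter 'z'. The stems whose second-to-last letter is 'z' (bobasozw → bobasozwir, wevezn → weveznir, zavbizn → zavbiznir) add -ir.
The other patterns: stems whose second-to-last letter is 'r' insert -as- after the first vowel; stems whose second-to-last letter is 'm' add ra- … -oth around the stem.
So ninepazv → ninepazvir.

ninepazvir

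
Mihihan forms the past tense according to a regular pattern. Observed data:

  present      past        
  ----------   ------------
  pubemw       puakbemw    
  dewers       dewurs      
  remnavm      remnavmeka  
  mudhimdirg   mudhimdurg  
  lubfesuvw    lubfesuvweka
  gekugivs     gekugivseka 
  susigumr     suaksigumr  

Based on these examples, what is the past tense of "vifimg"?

lubfesuvw and pubemw both end in -w yet inflect differently (lubfesuvweka, puakbemw), so the final letter is not what conditions the rule; the second-to-last letter is.
"vifimg" has second-to-last letter 'm'. The stems whose second-to-last letter is 'm' (susigumr → suaksigumr, pubemw → puakbemw) insert -ak- after the first vowel.
The other patterns: stems whose second-to-last letter is 'v' add -eka; stems whose second-to-last letter is 'r' change the last vowel to 'u'.
So vifimg → viakfimg.

viakfimg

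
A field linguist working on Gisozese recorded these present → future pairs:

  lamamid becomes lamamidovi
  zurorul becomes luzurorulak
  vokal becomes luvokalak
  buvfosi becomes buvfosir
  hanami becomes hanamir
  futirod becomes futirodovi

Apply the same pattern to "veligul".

buvfosi and lamamid both have last vowel 'i' yet inflect differently (buvfosir, lamamidovi), so the last vowel is not what conditions the rule; the final letter is.
"veligul" ends in -l. The stems ending in -l (zurorul → luzurorulak, vokal → luvokalak) add lu- … -ak around the stem.
So veligul → luveligulak.

luveligulak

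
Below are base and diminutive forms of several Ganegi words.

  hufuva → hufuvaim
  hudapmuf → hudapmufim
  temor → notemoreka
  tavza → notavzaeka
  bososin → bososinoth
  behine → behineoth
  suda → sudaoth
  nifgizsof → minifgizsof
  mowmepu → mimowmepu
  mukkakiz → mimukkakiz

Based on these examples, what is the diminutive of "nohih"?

hufuva and tavza both end in -a yet inflect differently (hufuvaim, notavzaeka), so the final letter is not what conditions the rule; the first letter is.
"nohih" begins with n-. The one such stem in the data (nifgizsof → minifgizsof) adds the prefix mi-, so the same rule applies.
So nohih → minohih.

minohih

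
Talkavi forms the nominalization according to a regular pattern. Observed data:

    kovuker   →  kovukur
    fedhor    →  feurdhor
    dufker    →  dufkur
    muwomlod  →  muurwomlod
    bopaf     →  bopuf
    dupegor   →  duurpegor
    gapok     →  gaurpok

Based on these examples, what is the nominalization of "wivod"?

"wivod" has last vowel 'o'. The stems whose last vowel is 'o' (dupegor → duurpegor, muwomlod → muurwomlod, fedhor → feurdhor) insert -ur- after the first vowel.
So wivod → wiurvod.

wiurvod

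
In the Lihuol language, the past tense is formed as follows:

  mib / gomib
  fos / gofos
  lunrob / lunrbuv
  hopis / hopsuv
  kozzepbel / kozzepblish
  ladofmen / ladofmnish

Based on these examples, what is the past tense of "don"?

godon

mib and lunrob both end in -b yet inflect differently (gomib, lunrbuv), so the final letter is not what conditions the rule; the number of vowels is.
"don" has 1 vowel. The stems with 1 vowel (mib → gomib, fos → gofos) add the prefix go-.
The other patterns: stems with 2 vowels delete the last vowel and add -uv; stems with 3 vowels delete the last vowel and add -ish.
So don → godon.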